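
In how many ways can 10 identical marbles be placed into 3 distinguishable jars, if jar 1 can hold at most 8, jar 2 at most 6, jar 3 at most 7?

Ignoring the caps, the number of non-negative solutions to x_1+…+x_3 = 10 is C(12,2) = 66.
Subtract solutions that violate a single cap (substitute x_i' = x_i − (cap_i+1)): x_1 ≥ 9 gives C(3,2) = 3; x_2 ≥ 7 gives C(5,2) = 10; x_3 ≥ 8 gives C(4,2) = 6. Together 19.
No two caps can be exceeded simultaneously, so the pair terms are all 0.
By inclusion–exclusion the count is 66 − 19 + 0 = 47.

47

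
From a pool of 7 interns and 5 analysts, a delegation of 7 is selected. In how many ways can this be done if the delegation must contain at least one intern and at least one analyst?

791

Unrestricted: C(12,7) = 792 ways to pick any 7 of the 12.
Selections missing a whole group: no interns → C(5,7) = 0; no analysts → C(7,7) = 1.
Both groups omitted at once is impossible, so 792 − 1 = 791.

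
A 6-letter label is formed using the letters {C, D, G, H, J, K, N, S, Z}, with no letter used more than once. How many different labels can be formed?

This is a permutation of 6 out of 9: P(9,6) = 9!/3!.
That product is 9 × 8 × 7 × 6 × 5 × 4 = 60480.

60480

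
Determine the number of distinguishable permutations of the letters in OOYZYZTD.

Letter multiplicities in OOYZYZTD: D×1, O×2, T×1, Y×2, Z×2.
So there are 8! / (2!·2!·2!) = 5040 distinguishable arrangements.

5040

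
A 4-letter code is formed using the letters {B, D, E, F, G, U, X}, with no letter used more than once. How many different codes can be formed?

With no repetition, fill the 4 letters in order: 7 choices, then 6, down to 4.
That product is 7 × 6 × 5 × 4 = 840.

840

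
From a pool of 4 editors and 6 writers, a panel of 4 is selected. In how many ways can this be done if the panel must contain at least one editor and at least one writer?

Unrestricted: C(10,4) = 210 ways to pick any 4 of the 10.
Subtract selections that omit an entire group: no editors → C(6,4) = 15; no writers → C(4,4) = 1.
Both groups omitted at once is impossible, so 210 − 16 = 194.

194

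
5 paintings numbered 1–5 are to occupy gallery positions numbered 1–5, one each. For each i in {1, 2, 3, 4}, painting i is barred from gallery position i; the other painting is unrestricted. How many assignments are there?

53

Let Aᵢ (for 1 ≤ i ≤ 4) be the placements that put painting i in its forbidden gallery position. Any j of these fix j positions, leaving (5−j)! ways to fill the rest, and there are C(4,j) ways to pick which j.
By inclusion–exclusion, the number of valid placements is Σ_{j=0}^{4} (−1)^j C(4,j)·(5−j)!.
Computing: 120 − 96 + 36 − 8 + 1 = 53.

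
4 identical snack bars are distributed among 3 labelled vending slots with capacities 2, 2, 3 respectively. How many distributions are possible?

8

By stars and bars, unrestricted non-negative solutions to x_1+…+x_3 = 4 number C(4+2,2) = 15.
Subtract solutions that violate a single cap (substitute x_i' = x_i − (cap_i+1)): x_1 ≥ 3 gives C(3,2) = 3; x_2 ≥ 3 gives C(3,2) = 3; x_3 ≥ 4 gives C(2,2) = 1. Together 7.
No two caps can be exceeded simultaneously, so the pair terms are all 0.
By inclusion–exclusion the count is 15 − 7 + 0 = 8.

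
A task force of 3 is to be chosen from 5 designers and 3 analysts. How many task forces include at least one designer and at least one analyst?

45

Unrestricted: C(8,3) = 56 ways to pick any 3 of the 8.
Subtract selections that omit an entire group: no designers → C(3,3) = 1; no analysts → C(5,3) = 10.
Both groups omitted at once is impossible, so 56 − 11 = 45.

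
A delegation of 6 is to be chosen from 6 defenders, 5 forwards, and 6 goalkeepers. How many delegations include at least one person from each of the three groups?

10530

Total 6-person selections from all 17: C(17,6) = 12376.
Selections missing a whole group: no defenders → C(11,6) = 462; no forwards → C(12,6) = 924; no goalkeepers → C(11,6) = 462.
Add back selections omitting two groups (i.e. drawn from a single group): C(6,6) + C(5,6) + C(6,6) = 2.
By inclusion–exclusion: 12376 − 1848 + 2 = 10530.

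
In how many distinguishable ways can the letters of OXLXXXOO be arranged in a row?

Letter multiplicities in OXLXXXOO: L×1, O×3, X×4.
So there are 8! / (4!·3!) = 280 distinguishable arrangements.

280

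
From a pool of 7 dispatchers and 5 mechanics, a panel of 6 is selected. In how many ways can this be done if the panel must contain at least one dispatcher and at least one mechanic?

With no constraint there are C(12,6) = 924 possible selections.
Selections missing a whole group: no dispatchers → C(5,6) = 0; no mechanics → C(7,6) = 7.
Both groups omitted at once is impossible, so 924 − 7 = 917.

917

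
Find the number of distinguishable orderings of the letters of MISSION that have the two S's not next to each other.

900

Total arrangements of MISSION: 7!/(2!·2!) = 1260.
If the two S's are adjacent, glue them into one block, leaving 6 items to arrange: (6)!/(2!) = 360 ways.
Subtracting, 1260 − 360 = 900 arrangements keep the S's apart.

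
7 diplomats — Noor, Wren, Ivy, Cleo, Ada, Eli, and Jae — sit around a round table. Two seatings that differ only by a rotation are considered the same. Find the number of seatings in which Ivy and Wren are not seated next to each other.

480

Without the restriction there are (6)! = 720 seatings.
Those with Ivy next to Wren: fuse the pair into one unit and seat 6 units around a circle — 2·(5)! = 240.
Subtracting, 720 − 240 = 480.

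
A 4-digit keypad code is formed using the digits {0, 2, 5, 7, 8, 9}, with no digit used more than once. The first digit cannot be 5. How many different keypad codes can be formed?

300

The first digit has 6−1 = 5 choices (anything except 5).
The remaining 3 digits are filled from the other 5 symbols without repetition: 5 × 4 × 3 = 60.
Total: 5 × 60 = 300.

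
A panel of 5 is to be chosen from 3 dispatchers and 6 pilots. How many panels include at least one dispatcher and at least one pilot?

With no constraint there are C(9,5) = 126 possible selections.
Subtract selections that omit an entire group: no dispatchers → C(6,5) = 6; no pilots → C(3,5) = 0.
Both groups omitted at once is impossible, so 126 − 6 = 120.

120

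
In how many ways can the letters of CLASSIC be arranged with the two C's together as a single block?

360

Treat the 2 copies of C as a single block. The multiset to arrange is then {CC, A, I, L, S, S}, 6 items in all.
That gives (6)!/(2!) = 360 arrangements.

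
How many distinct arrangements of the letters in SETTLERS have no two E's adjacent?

There are 8!/(2!·2!·2!) = 5040 arrangements of SETTLERS in total.
If the two E's are adjacent, glue them into one block, leaving 7 items to arrange: (7)!/(2!·2!) = 1260 ways.
Hence 5040 − 1260 = 3780.

3780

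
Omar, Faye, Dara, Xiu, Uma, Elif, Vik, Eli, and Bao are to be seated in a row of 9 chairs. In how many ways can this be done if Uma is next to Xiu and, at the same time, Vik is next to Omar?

20160

Treat {Uma,Xiu} as one block (2 orders) and {Vik,Omar} as another (2 orders).
That leaves 7 units to arrange: 2 × 2 × 7! = 4 × 5040 = 20160.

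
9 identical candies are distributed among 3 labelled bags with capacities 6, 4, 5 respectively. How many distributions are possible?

24

By stars and bars, unrestricted non-negative solutions to x_1+…+x_3 = 9 number C(9+2,2) = 55.
Subtract solutions that violate a single cap (substitute x_i' = x_i − (cap_i+1)): x_1 ≥ 7 gives C(4,2) = 6; x_2 ≥ 5 gives C(6,2) = 15; x_3 ≥ 6 gives C(5,2) = 10. Together 31.
No two caps can be exceeded simultaneously, so the pair terms are all 0.
By inclusion–exclusion the count is 55 − 31 + 0 = 24.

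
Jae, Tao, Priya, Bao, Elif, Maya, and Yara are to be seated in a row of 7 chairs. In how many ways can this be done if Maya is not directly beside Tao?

There are 7! = 5040 arrangements in all. If Maya and Tao are adjacent, merging them into one block gives 2·(6)! = 1440 arrangements.
So 5040 − 1440 = 3600 arrangements keep them apart.

3600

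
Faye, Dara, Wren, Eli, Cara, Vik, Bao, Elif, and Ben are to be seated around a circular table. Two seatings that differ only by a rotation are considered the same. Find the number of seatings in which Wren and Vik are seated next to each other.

Glue Wren and Vik into a block (2 internal orders). Seating 8 units around a circle gives (7)! arrangements.
So 2 × (7)! = 2 × 5040 = 10080.

10080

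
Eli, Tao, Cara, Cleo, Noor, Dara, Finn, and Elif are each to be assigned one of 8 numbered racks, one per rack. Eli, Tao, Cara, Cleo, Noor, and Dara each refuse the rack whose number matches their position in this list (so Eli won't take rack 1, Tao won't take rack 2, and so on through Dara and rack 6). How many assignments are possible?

Let Aᵢ (for 1 ≤ i ≤ 6) be the placements that put person i in their forbidden rack. Any j of these fix j positions, leaving (8−j)! ways to fill the rest, and there are C(6,j) ways to pick which j.
By inclusion–exclusion, the number of valid placements is Σ_{j=0}^{6} (−1)^j C(6,j)·(8−j)!.
Computing: 40320 − 30240 + 10800 − 2400 + 360 − 36 + 2 = 18806.

18806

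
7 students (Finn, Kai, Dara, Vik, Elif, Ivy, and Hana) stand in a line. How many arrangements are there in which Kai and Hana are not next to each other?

3600

Of the 7! = 5040 arrangements, those with Kai and Hana adjacent number 2 × 6! = 1440 (treat the pair as a block with 2 internal orders).
So 5040 − 1440 = 3600 arrangements keep them apart.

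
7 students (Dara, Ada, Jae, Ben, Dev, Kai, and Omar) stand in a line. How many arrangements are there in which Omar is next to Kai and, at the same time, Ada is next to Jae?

480

Treat {Omar,Kai} as one block (2 orders) and {Ada,Jae} as another (2 orders).
That leaves 5 units to arrange: 2 × 2 × 5! = 4 × 120 = 480.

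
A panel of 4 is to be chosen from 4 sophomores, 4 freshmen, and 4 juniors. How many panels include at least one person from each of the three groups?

Unrestricted: C(12,4) = 495 ways to pick any 4 of the 12.
Subtract selections that omit an entire group: no sophomores → C(8,4) = 70; no freshmen → C(8,4) = 70; no juniors → C(8,4) = 70.
Add back selections omitting two groups (i.e. drawn from a single group): C(4,4) + C(4,4) + C(4,4) = 3.
By inclusion–exclusion: 495 − 210 + 3 = 288.

288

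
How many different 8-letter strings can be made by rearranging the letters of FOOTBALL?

10080

Letter multiplicities in FOOTBALL: A×1, B×1, F×1, L×2, O×2, T×1.
The number of distinct arrangements is 8!/(2!·2!) = 40320/4 = 10080.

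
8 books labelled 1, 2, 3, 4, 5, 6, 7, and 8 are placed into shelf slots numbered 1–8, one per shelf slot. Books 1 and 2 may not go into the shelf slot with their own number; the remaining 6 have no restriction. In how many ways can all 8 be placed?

Let Aᵢ (for i ∈ {1, 2}) be the placements that put book i in its forbidden shelf slot. Any j of these fix j positions, leaving (8−j)! ways to fill the rest, and there are C(2,j) ways to pick which j.
By inclusion–exclusion, the number of valid placements is Σ_{j=0}^{2} (−1)^j C(2,j)·(8−j)!.
Computing: 40320 − 10080 + 720 = 30960.

30960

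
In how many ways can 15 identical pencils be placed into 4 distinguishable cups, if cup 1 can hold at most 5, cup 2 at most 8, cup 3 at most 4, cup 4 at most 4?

By stars and bars, unrestricted non-negative solutions to x_1+…+x_4 = 15 number C(15+3,3) = 816.
Subtract solutions that violate a single cap (substitute x_i' = x_i − (cap_i+1)): x_1 ≥ 6 gives C(12,3) = 220; x_2 ≥ 9 gives C(9,3) = 84; x_3 ≥ 5 gives C(13,3) = 286; x_4 ≥ 5 gives C(13,3) = 286. Together 876.
Add back pairs where two caps are both exceeded: 1 + 35 + 35 + 4 + 4 + 56 = 135.
By inclusion–exclusion the count is 816 − 876 + 135 = 75.

75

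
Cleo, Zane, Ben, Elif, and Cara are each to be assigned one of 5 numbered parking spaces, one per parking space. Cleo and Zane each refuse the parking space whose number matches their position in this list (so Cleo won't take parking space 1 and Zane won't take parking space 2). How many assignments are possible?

78

Let Aᵢ (for i ∈ {1, 2}) be the placements that put person i in their forbidden parking space. Any j of these fix j positions, leaving (5−j)! ways to fill the rest, and there are C(2,j) ways to pick which j.
By inclusion–exclusion, the number of valid placements is Σ_{j=0}^{2} (−1)^j C(2,j)·(5−j)!.
Computing: 120 − 48 + 6 = 78.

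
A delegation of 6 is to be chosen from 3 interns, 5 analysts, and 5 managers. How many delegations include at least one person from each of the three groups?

Unrestricted: C(13,6) = 1716 ways to pick any 6 of the 13.
Subtract selections that omit an entire group: no interns → C(10,6) = 210; no analysts → C(8,6) = 28; no managers → C(8,6) = 28.
Add back selections omitting two groups (i.e. drawn from a single group): C(3,6) + C(5,6) + C(5,6) = 0.
By inclusion–exclusion: 1716 − 266 + 0 = 1450.

1450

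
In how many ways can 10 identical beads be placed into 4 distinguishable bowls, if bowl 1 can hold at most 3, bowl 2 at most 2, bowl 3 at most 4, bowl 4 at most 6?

41

Ignoring the caps, the number of non-negative solutions to x_1+…+x_4 = 10 is C(13,3) = 286.
Subtract solutions that violate a single cap (substitute x_i' = x_i − (cap_i+1)): x_1 ≥ 4 gives C(9,3) = 84; x_2 ≥ 3 gives C(10,3) = 120; x_3 ≥ 5 gives C(8,3) = 56; x_4 ≥ 7 gives C(6,3) = 20. Together 280.
Add back pairs where two caps are both exceeded: 20 + 4 + 0 + 10 + 1 + 0 = 35.
By inclusion–exclusion the count is 286 − 280 + 35 = 41.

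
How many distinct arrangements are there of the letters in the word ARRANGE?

1260

ARRANGE has 7 letters with A appearing twice and R appearing twice.
Dividing 7! = 5040 by 2!·2! = 4 for the repeated letters gives 1260.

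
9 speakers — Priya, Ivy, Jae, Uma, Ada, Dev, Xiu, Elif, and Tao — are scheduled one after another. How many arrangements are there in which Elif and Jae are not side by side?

282240

Of the 9! = 362880 arrangements, those with Elif and Jae adjacent number 2 × 8! = 80640 (treat the pair as a block with 2 internal orders).
So 362880 − 80640 = 282240 arrangements keep them apart.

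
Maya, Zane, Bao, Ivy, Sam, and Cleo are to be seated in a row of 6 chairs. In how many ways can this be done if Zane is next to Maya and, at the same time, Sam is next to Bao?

Treat {Zane,Maya} as one block (2 orders) and {Sam,Bao} as another (2 orders).
That leaves 4 units to arrange: 2 × 2 × 4! = 4 × 24 = 96.

96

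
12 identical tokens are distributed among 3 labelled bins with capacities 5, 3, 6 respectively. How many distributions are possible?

Without the upper bounds there are C(14,2) = 91 ways to split 12 among 3 bins.
Subtract solutions that violate a single cap (substitute x_i' = x_i − (cap_i+1)): x_1 ≥ 6 gives C(8,2) = 28; x_2 ≥ 4 gives C(10,2) = 45; x_3 ≥ 7 gives C(7,2) = 21. Together 94.
Add back pairs where two caps are both exceeded: 6 + 0 + 3 = 9.
By inclusion–exclusion the count is 91 − 94 + 9 = 6.

6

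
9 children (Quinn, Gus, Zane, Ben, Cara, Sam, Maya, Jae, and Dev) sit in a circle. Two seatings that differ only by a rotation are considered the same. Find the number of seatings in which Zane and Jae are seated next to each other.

10080

Treat {Zane, Jae} as one unit (2 internal orders) and seat the resulting 8 units around the table: (7)! circular arrangements.
So 2 × (7)! = 2 × 5040 = 10080.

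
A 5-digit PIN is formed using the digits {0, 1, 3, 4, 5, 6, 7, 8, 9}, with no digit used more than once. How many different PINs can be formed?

This is a permutation of 5 out of 9: P(9,5) = 9!/4!.
9 × 8 × 7 × 6 × 5 = 15120.

15120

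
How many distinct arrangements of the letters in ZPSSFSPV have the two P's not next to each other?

2520

Total arrangements of ZPSSFSPV: 8!/(3!·2!) = 3360.
If the two P's are adjacent, glue them into one block, leaving 7 items to arrange: (7)!/(3!) = 840 ways.
Hence 3360 − 840 = 2520.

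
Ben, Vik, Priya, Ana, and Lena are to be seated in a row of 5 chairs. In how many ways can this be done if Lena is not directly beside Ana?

72

Of the 5! = 120 arrangements, those with Lena and Ana adjacent number 2 × 4! = 48 (treat the pair as a block with 2 internal orders).
So 120 − 48 = 72 arrangements keep them apart.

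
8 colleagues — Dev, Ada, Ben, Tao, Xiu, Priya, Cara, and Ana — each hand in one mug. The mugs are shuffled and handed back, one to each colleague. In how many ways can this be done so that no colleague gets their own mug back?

14833

Let Aᵢ be the assignments in which colleague i gets their own mug. We want the size of the complement of A₁∪…∪A_8.
By inclusion–exclusion this is Σ_{j=0}^{8} (−1)^j C(8,j)·(8−j)!.
Computing: 40320 − 40320 + 20160 − 6720 + 1680 − 336 + 56 − 8 + 1 = 14833.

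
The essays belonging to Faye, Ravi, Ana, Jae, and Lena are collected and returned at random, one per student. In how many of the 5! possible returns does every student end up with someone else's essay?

This is the derangement count D_5: permutations of 5 items with no fixed point.
By inclusion–exclusion this is Σ_{j=0}^{5} (−1)^j C(5,j)·(5−j)!.
Computing: 120 − 120 + 60 − 20 + 5 − 1 = 44.

44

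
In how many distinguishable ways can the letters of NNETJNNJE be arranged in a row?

3780

Letter multiplicities in NNETJNNJE: E×2, J×2, N×4, T×1.
Dividing 9! = 362880 by 4!·2!·2! = 96 for the repeated letters gives 3780.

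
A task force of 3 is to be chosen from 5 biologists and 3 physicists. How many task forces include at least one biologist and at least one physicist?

With no constraint there are C(8,3) = 56 possible selections.
Subtract selections that omit an entire group: no biologists → C(3,3) = 1; no physicists → C(5,3) = 10.
Both groups omitted at once is impossible, so 56 − 11 = 45.

45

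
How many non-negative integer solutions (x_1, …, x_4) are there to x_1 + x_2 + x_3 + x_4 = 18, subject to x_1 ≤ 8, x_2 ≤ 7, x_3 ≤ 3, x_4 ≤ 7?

Without the upper bounds there are C(21,3) = 1330 ways to split 18 among 4 variables.
Subtract solutions that violate a single cap (substitute x_i' = x_i − (cap_i+1)): x_1 ≥ 9 gives C(12,3) = 220; x_2 ≥ 8 gives C(13,3) = 286; x_3 ≥ 4 gives C(17,3) = 680; x_4 ≥ 8 gives C(13,3) = 286. Together 1472.
Add back pairs where two caps are both exceeded: 4 + 56 + 4 + 84 + 10 + 84 = 242.
By inclusion–exclusion the count is 1330 − 1472 + 242 = 100.

100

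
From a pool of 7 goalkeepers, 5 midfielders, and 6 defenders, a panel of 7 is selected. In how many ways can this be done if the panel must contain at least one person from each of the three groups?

28987

Unrestricted: C(18,7) = 31824 ways to pick any 7 of the 18.
Subtract selections that omit an entire group: no goalkeepers → C(11,7) = 330; no midfielders → C(13,7) = 1716; no defenders → C(12,7) = 792.
Add back selections omitting two groups (i.e. drawn from a single group): C(7,7) + C(5,7) + C(6,7) = 1.
By inclusion–exclusion: 31824 − 2838 + 1 = 28987.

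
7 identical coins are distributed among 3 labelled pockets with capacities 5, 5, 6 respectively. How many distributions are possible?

29

Ignoring the caps, the number of non-negative solutions to x_1+…+x_3 = 7 is C(9,2) = 36.
Subtract solutions that violate a single cap (substitute x_i' = x_i − (cap_i+1)): x_1 ≥ 6 gives C(3,2) = 3; x_2 ≥ 6 gives C(3,2) = 3; x_3 ≥ 7 gives C(2,2) = 1. Together 7.
No two caps can be exceeded simultaneously, so the pair terms are all 0.
By inclusion–exclusion the count is 36 − 7 + 0 = 29.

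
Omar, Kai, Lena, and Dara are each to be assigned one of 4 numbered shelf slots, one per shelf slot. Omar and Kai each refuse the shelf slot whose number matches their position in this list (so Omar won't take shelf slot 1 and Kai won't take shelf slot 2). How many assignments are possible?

Let Aᵢ (for i ∈ {1, 2}) be the placements that put person i in their forbidden shelf slot. Any j of these fix j positions, leaving (4−j)! ways to fill the rest, and there are C(2,j) ways to pick which j.
By inclusion–exclusion, the number of valid placements is Σ_{j=0}^{2} (−1)^j C(2,j)·(4−j)!.
Computing: 24 − 12 + 2 = 14.

14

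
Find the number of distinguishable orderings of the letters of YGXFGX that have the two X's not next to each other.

120

There are 6!/(2!·2!) = 180 arrangements of YGXFGX in total.
Arrangements with the X's together: treat XX as one letter, giving (5)!/(2!) = 60.
Subtracting, 180 − 60 = 120 arrangements keep the X's apart.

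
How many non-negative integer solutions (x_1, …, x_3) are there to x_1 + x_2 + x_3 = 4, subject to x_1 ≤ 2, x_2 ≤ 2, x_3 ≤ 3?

8

By stars and bars, unrestricted non-negative solutions to x_1+…+x_3 = 4 number C(4+2,2) = 15.
Subtract solutions that violate a single cap (substitute x_i' = x_i − (cap_i+1)): x_1 ≥ 3 gives C(3,2) = 3; x_2 ≥ 3 gives C(3,2) = 3; x_3 ≥ 4 gives C(2,2) = 1. Together 7.
No two caps can be exceeded simultaneously, so the pair terms are all 0.
By inclusion–exclusion the count is 15 − 7 + 0 = 8.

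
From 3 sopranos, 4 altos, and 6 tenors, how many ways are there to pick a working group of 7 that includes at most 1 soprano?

Split by how many sopranos are chosen (0 through 1).
Sum: C(3,0)·C(10,7) + C(3,1)·C(10,6) = 120 + 630 = 750.

750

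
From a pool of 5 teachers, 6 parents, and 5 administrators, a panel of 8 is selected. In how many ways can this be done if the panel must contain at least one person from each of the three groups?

12495

Total 8-person selections from all 16: C(16,8) = 12870.
Selections missing a whole group: no teachers → C(11,8) = 165; no parents → C(10,8) = 45; no administrators → C(11,8) = 165.
Add back selections omitting two groups (i.e. drawn from a single group): C(5,8) + C(6,8) + C(5,8) = 0.
By inclusion–exclusion: 12870 − 375 + 0 = 12495.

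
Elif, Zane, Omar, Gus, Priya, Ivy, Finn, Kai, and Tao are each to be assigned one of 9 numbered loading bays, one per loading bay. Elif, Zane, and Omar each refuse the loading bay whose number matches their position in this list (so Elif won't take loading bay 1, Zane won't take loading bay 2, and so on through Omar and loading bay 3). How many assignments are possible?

Let Aᵢ (for i ∈ {1, 2, 3}) be the placements that put person i in their forbidden loading bay. Any j of these fix j positions, leaving (9−j)! ways to fill the rest, and there are C(3,j) ways to pick which j.
By inclusion–exclusion, the number of valid placements is Σ_{j=0}^{3} (−1)^j C(3,j)·(9−j)!.
Computing: 362880 − 120960 + 15120 − 720 = 256320.

256320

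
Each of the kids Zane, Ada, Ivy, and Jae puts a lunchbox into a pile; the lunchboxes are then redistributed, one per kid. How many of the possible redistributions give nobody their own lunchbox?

Count assignments avoiding every fixed point. For any j of the 4 kids fixed to their own lunchbox, the other 4−j can be arranged in (4−j)! ways.
By inclusion–exclusion this is Σ_{j=0}^{4} (−1)^j C(4,j)·(4−j)!.
Computing: 24 − 24 + 12 − 4 + 1 = 9.

9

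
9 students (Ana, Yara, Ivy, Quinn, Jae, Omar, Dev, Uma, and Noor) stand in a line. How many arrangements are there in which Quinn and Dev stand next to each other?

80640

Treat {Quinn, Dev} as a single unit. There are 8 units to order, and the pair itself can be ordered 2 ways.
That gives 2 × 8! = 2 × 40320 = 80640.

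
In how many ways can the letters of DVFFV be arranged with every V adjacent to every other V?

12

Treat the 2 copies of V as a single block. The multiset to arrange is then {VV, D, F, F}, 4 items in all.
That gives (4)!/(2!) = 12 arrangements.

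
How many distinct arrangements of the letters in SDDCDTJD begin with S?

With the first slot taken by S, it remains to arrange the other 7 letters (DDCDTJD).
Those 7 letters have D appearing 4 times, giving (7)!/(4!) = 210.

210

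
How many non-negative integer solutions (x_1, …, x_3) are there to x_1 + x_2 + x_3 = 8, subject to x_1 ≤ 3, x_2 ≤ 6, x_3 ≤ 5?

By stars and bars, unrestricted non-negative solutions to x_1+…+x_3 = 8 number C(8+2,2) = 45.
Subtract solutions that violate a single cap (substitute x_i' = x_i − (cap_i+1)): x_1 ≥ 4 gives C(6,2) = 15; x_2 ≥ 7 gives C(3,2) = 3; x_3 ≥ 6 gives C(4,2) = 6. Together 24.
No two caps can be exceeded simultaneously, so the pair terms are all 0.
By inclusion–exclusion the count is 45 − 24 + 0 = 21.

21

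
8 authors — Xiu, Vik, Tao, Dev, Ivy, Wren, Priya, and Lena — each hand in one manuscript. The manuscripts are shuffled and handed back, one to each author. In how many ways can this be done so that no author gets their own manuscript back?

This is the derangement count D_8: permutations of 8 items with no fixed point.
By inclusion–exclusion this is Σ_{j=0}^{8} (−1)^j C(8,j)·(8−j)!.
Computing: 40320 − 40320 + 20160 − 6720 + 1680 − 336 + 56 − 8 + 1 = 14833.

14833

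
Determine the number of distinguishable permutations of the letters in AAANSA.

The 6 letters of AAANSA have repeats: A appearing 4 times.
The number of distinct arrangements is 6!/(4!) = 720/24 = 30.

30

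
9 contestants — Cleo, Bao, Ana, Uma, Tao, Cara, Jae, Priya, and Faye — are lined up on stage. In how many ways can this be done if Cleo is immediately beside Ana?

Place the 7 others and the Cleo-Ana pair as 8 objects in a line; the pair has 2 internal arrangements.
That gives 2 × 8! = 2 × 40320 = 80640.

80640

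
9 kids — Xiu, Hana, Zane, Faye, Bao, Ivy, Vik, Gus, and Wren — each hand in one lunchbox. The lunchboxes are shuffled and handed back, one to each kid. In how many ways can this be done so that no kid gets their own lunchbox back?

133496

Let Aᵢ be the assignments in which kid i gets their own lunchbox. We want the size of the complement of A₁∪…∪A_9.
By inclusion–exclusion this is Σ_{j=0}^{9} (−1)^j C(9,j)·(9−j)!.
Computing: 362880 − 362880 + 181440 − 60480 + 15120 − 3024 + 504 − 72 + 9 − 1 = 133496.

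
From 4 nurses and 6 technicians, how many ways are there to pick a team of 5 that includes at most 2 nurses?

Split by how many nurses are chosen (0 through 2).
Sum: C(4,0)·C(6,5) + C(4,1)·C(6,4) + C(4,2)·C(6,3) = 6 + 60 + 120 = 186.

186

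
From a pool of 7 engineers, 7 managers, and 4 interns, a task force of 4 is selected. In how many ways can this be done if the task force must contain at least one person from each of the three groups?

Unrestricted: C(18,4) = 3060 ways to pick any 4 of the 18.
Selections missing a whole group: no engineers → C(11,4) = 330; no managers → C(11,4) = 330; no interns → C(14,4) = 1001.
Add back selections omitting two groups (i.e. drawn from a single group): C(7,4) + C(7,4) + C(4,4) = 71.
By inclusion–exclusion: 3060 − 1661 + 71 = 1470.

1470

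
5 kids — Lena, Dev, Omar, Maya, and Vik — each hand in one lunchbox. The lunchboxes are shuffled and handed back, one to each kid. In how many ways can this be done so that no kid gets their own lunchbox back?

44

Count assignments avoiding every fixed point. For any j of the 5 kids fixed to their own lunchbox, the other 5−j can be arranged in (5−j)! ways.
By inclusion–exclusion this is Σ_{j=0}^{5} (−1)^j C(5,j)·(5−j)!.
Computing: 120 − 120 + 60 − 20 + 5 − 1 = 44.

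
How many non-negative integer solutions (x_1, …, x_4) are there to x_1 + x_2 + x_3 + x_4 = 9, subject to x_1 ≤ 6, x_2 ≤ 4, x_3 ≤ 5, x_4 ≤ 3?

100

By stars and bars, unrestricted non-negative solutions to x_1+…+x_4 = 9 number C(9+3,3) = 220.
Subtract solutions that violate a single cap (substitute x_i' = x_i − (cap_i+1)): x_1 ≥ 7 gives C(5,3) = 10; x_2 ≥ 5 gives C(7,3) = 35; x_3 ≥ 6 gives C(6,3) = 20; x_4 ≥ 4 gives C(8,3) = 56. Together 121.
Add back pairs where two caps are both exceeded: 0 + 0 + 0 + 0 + 1 + 0 = 1.
By inclusion–exclusion the count is 220 − 121 + 1 = 100.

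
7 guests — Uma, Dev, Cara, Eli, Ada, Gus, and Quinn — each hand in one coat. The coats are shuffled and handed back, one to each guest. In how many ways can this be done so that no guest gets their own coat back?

Count assignments avoiding every fixed point. For any j of the 7 guests fixed to their own coat, the other 7−j can be arranged in (7−j)! ways.
By inclusion–exclusion this is Σ_{j=0}^{7} (−1)^j C(7,j)·(7−j)!.
Computing: 5040 − 5040 + 2520 − 840 + 210 − 42 + 7 − 1 = 1854.

1854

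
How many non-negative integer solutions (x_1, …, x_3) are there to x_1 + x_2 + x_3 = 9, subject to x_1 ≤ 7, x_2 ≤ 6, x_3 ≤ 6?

40

Ignoring the caps, the number of non-negative solutions to x_1+…+x_3 = 9 is C(11,2) = 55.
Subtract solutions that violate a single cap (substitute x_i' = x_i − (cap_i+1)): x_1 ≥ 8 gives C(3,2) = 3; x_2 ≥ 7 gives C(4,2) = 6; x_3 ≥ 7 gives C(4,2) = 6. Together 15.
No two caps can be exceeded simultaneously, so the pair terms are all 0.
By inclusion–exclusion the count is 55 − 15 + 0 = 40.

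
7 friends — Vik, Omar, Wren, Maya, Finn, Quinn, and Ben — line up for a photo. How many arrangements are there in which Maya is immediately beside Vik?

Treat {Maya, Vik} as a single unit. There are 6 units to order, and the pair itself can be ordered 2 ways.
So the count is 2·(6)! = 1440.

1440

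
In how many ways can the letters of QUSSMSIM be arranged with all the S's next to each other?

360

Treat the 3 copies of S as a single block. The multiset to arrange is then {SSS, I, M, M, Q, U}, 6 items in all.
That gives (6)!/(2!) = 360 arrangements.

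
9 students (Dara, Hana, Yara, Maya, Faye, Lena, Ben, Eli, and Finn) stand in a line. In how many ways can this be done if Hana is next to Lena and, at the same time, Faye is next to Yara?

20160

Treat {Hana,Lena} as one block (2 orders) and {Faye,Yara} as another (2 orders).
That leaves 7 units to arrange: 2 × 2 × 7! = 4 × 5040 = 20160.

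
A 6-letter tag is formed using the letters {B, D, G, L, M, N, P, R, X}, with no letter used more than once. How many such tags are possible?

60480

This is a permutation of 6 out of 9: P(9,6) = 9!/3!.
9 × 8 × 7 × 6 × 5 × 4 = 60480.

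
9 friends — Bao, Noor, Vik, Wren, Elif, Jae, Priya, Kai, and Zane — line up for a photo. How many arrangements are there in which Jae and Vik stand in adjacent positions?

Treat {Jae, Vik} as a single unit. There are 8 units to order, and the pair itself can be ordered 2 ways.
That gives 2 × 8! = 2 × 40320 = 80640.

80640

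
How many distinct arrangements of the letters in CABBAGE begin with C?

Fix C in the first position and arrange the remaining 6 letters.
Those 6 letters have A appearing twice and B appearing twice, giving (6)!/(2!·2!) = 180.

180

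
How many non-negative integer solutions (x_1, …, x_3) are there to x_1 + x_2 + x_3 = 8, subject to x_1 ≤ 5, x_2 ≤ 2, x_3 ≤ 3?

Ignoring the caps, the number of non-negative solutions to x_1+…+x_3 = 8 is C(10,2) = 45.
Subtract solutions that violate a single cap (substitute x_i' = x_i − (cap_i+1)): x_1 ≥ 6 gives C(4,2) = 6; x_2 ≥ 3 gives C(7,2) = 21; x_3 ≥ 4 gives C(6,2) = 15. Together 42.
Add back pairs where two caps are both exceeded: 0 + 0 + 3 = 3.
By inclusion–exclusion the count is 45 − 42 + 3 = 6.

6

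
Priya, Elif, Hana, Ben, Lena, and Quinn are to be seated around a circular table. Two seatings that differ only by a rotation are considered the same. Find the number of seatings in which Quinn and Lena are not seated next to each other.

72

All circular seatings of 6 people number (5)! = 120.
Seatings with Quinn beside Lena: treat them as a block with 2 internal orders, giving 2 × (4)! = 48.
Subtracting, 120 − 48 = 72.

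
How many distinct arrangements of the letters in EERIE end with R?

Fix R in the last position and arrange the remaining 4 letters.
Those 4 letters have E appearing 3 times, giving (4)!/(3!) = 4.

4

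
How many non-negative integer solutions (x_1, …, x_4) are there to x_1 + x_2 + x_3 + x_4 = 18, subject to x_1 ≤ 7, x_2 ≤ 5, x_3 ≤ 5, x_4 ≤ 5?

35

Ignoring the caps, the number of non-negative solutions to x_1+…+x_4 = 18 is C(21,3) = 1330.
Subtract solutions that violate a single cap (substitute x_i' = x_i − (cap_i+1)): x_1 ≥ 8 gives C(13,3) = 286; x_2 ≥ 6 gives C(15,3) = 455; x_3 ≥ 6 gives C(15,3) = 455; x_4 ≥ 6 gives C(15,3) = 455. Together 1651.
Add back pairs where two caps are both exceeded: 35 + 35 + 35 + 84 + 84 + 84 = 357.
Subtract triples: 0 + 0 + 0 + 1 = 1.
By inclusion–exclusion the count is 1330 − 1651 + 357 − 1 = 35.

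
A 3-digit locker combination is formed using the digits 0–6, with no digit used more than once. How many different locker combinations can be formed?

With no repetition, fill the 3 digits in order: 7 choices, then 6, down to 5.
7 × 6 × 5 = 210.

210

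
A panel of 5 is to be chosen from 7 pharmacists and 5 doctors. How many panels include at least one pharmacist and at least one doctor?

Unrestricted: C(12,5) = 792 ways to pick any 5 of the 12.
Selections missing a whole group: no pharmacists → C(5,5) = 1; no doctors → C(7,5) = 21.
Both groups omitted at once is impossible, so 792 − 22 = 770.

770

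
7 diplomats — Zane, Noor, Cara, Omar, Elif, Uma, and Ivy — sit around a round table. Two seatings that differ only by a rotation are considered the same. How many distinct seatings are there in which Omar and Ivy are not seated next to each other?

All circular seatings of 7 people number (6)! = 720.
Seatings with Omar beside Ivy: treat them as a block with 2 internal orders, giving 2 × (5)! = 240.
Subtracting, 720 − 240 = 480.

480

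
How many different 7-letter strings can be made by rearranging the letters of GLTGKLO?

GLTGKLO has 7 letters with G appearing twice and L appearing twice.
So there are 7! / (2!·2!) = 1260 distinguishable arrangements.

1260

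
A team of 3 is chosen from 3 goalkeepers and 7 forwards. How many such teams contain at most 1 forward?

Split by how many forwards are chosen (0 through 1).
Sum: C(7,0)·C(3,3) + C(7,1)·C(3,2) = 1 + 21 = 22.

22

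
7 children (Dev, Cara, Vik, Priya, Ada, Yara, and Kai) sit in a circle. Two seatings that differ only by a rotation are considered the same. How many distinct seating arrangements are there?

720

Around a circle, 7 distinct people have 7!/7 = (6)! = 720 rotationally distinct seatings.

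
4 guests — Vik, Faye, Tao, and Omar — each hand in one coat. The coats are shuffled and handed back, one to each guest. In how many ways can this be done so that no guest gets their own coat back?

Let Aᵢ be the assignments in which guest i gets their own coat. We want the size of the complement of A₁∪…∪A_4.
By inclusion–exclusion this is Σ_{j=0}^{4} (−1)^j C(4,j)·(4−j)!.
Computing: 24 − 24 + 12 − 4 + 1 = 9.

9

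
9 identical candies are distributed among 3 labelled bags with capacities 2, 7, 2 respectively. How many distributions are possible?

Ignoring the caps, the number of non-negative solutions to x_1+…+x_3 = 9 is C(11,2) = 55.
Subtract solutions that violate a single cap (substitute x_i' = x_i − (cap_i+1)): x_1 ≥ 3 gives C(8,2) = 28; x_2 ≥ 8 gives C(3,2) = 3; x_3 ≥ 3 gives C(8,2) = 28. Together 59.
Add back pairs where two caps are both exceeded: 0 + 10 + 0 = 10.
By inclusion–exclusion the count is 55 − 59 + 10 = 6.

6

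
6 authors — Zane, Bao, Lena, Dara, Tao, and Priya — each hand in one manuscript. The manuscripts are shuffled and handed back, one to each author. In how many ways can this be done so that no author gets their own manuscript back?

Count assignments avoiding every fixed point. For any j of the 6 authors fixed to their own manuscript, the other 6−j can be arranged in (6−j)! ways.
By inclusion–exclusion this is Σ_{j=0}^{6} (−1)^j C(6,j)·(6−j)!.
Computing: 720 − 720 + 360 − 120 + 30 − 6 + 1 = 265.

265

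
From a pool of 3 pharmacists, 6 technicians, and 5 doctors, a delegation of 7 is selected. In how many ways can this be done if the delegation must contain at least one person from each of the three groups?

3058

Unrestricted: C(14,7) = 3432 ways to pick any 7 of the 14.
Subtract selections that omit an entire group: no pharmacists → C(11,7) = 330; no technicians → C(8,7) = 8; no doctors → C(9,7) = 36.
Add back selections omitting two groups (i.e. drawn from a single group): C(3,7) + C(6,7) + C(5,7) = 0.
By inclusion–exclusion: 3432 − 374 + 0 = 3058.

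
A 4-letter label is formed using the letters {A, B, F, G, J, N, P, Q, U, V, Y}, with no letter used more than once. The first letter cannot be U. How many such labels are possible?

The first letter has 11−1 = 10 choices (anything except U).
The remaining 3 letters are filled from the other 10 symbols without repetition: 10 × 9 × 8 = 720.
Total: 10 × 720 = 7200.

7200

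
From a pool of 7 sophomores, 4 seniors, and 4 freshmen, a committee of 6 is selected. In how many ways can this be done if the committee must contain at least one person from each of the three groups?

With no constraint there are C(15,6) = 5005 possible selections.
Selections missing a whole group: no sophomores → C(8,6) = 28; no seniors → C(11,6) = 462; no freshmen → C(11,6) = 462.
Add back selections omitting two groups (i.e. drawn from a single group): C(7,6) + C(4,6) + C(4,6) = 7.
By inclusion–exclusion: 5005 − 952 + 7 = 4060.

4060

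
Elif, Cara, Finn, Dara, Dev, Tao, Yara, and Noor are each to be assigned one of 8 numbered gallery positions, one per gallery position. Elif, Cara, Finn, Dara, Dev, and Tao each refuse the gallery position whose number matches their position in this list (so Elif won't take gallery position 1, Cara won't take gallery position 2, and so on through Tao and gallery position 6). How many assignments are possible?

18806

Let Aᵢ (for 1 ≤ i ≤ 6) be the placements that put person i in their forbidden gallery position. Any j of these fix j positions, leaving (8−j)! ways to fill the rest, and there are C(6,j) ways to pick which j.
By inclusion–exclusion, the number of valid placements is Σ_{j=0}^{6} (−1)^j C(6,j)·(8−j)!.
Computing: 40320 − 30240 + 10800 − 2400 + 360 − 36 + 2 = 18806.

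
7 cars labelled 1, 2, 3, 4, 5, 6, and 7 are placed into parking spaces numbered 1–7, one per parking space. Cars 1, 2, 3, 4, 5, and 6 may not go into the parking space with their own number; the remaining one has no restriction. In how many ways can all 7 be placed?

Let Aᵢ (for 1 ≤ i ≤ 6) be the placements that put car i in its forbidden parking space. Any j of these fix j positions, leaving (7−j)! ways to fill the rest, and there are C(6,j) ways to pick which j.
By inclusion–exclusion, the number of valid placements is Σ_{j=0}^{6} (−1)^j C(6,j)·(7−j)!.
Computing: 5040 − 4320 + 1800 − 480 + 90 − 12 + 1 = 2119.

2119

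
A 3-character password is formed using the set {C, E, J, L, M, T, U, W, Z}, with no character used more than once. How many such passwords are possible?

With no repetition, fill the 3 characters in order: 9 choices, then 8, down to 7.
That product is 9 × 8 × 7 = 504.

504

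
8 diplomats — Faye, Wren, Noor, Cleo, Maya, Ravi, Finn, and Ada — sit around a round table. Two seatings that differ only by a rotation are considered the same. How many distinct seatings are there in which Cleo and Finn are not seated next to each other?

Without the restriction there are (7)! = 5040 seatings.
Those with Cleo next to Finn: fuse the pair into one unit and seat 7 units around a circle — 2·(6)! = 1440.
Subtracting, 5040 − 1440 = 3600.

3600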